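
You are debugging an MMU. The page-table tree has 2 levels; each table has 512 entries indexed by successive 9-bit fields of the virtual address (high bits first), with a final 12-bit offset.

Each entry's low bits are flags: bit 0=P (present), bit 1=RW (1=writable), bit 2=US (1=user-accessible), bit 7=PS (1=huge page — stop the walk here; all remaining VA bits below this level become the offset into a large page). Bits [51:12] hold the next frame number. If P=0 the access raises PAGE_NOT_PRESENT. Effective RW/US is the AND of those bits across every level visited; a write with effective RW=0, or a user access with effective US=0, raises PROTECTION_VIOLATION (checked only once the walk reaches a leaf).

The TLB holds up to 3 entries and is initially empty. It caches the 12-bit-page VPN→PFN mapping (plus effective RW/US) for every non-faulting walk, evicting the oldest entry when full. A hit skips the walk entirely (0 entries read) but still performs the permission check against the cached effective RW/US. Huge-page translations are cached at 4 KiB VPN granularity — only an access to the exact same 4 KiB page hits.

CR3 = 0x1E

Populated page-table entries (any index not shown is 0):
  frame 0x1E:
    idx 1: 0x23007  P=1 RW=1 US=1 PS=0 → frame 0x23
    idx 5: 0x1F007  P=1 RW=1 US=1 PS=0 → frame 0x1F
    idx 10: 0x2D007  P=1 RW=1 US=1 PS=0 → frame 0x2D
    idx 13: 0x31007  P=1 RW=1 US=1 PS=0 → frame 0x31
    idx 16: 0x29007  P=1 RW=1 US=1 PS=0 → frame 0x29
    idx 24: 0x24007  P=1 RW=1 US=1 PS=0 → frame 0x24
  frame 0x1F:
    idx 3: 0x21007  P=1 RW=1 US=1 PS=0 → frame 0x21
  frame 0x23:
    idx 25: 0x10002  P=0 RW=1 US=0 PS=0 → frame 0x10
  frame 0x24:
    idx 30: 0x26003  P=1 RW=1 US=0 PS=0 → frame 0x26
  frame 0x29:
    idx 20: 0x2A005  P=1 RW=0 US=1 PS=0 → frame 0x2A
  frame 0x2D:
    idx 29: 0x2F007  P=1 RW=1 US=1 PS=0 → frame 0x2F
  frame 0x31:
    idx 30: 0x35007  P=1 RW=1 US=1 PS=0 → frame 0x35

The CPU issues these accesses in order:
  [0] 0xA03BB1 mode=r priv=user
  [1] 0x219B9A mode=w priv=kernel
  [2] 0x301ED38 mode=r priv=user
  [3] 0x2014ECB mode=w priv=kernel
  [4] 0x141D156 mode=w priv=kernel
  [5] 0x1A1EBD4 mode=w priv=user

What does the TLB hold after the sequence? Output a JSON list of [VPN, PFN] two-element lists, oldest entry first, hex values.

Per-access translation:
#0 VA=0xA03BB1 (r,user):
  L0: frame=0x1E idx=5 entry=0x1F007 [P=1 RW=1 US=1 PS=0]
  L1: frame=0x1F idx=3 entry=0x21007 [P=1 RW=1 US=1 PS=0]
  ✓ 0x21BB1  — 2 lookups
#1 VA=0x219B9A (w,kernel):
  L0: frame=0x1E idx=1 entry=0x23007 [P=1 RW=1 US=1 PS=0]
  L1: frame=0x23 idx=25 entry=0x10002 [P=0 RW=1 US=0 PS=0]
  ✗ PAGE_NOT_PRESENT  [2 reads]
#2 VA=0x301ED38 (r,user):
  L0: frame=0x1E idx=24 entry=0x24007 [P=1 RW=1 US=1 PS=0]
  L1: frame=0x24 idx=30 entry=0x26003 [P=1 RW=1 US=0 PS=0]
  ✗ PROTECTION_VIOLATION  [2 reads]
#3 VA=0x2014ECB (w,kernel):
  L0: frame=0x1E idx=16 entry=0x29007 [P=1 RW=1 US=1 PS=0]
  L1: frame=0x29 idx=20 entry=0x2A005 [P=1 RW=0 US=1 PS=0]
  ✗ PROTECTION_VIOLATION  [2 reads]
#4 VA=0x141D156 (w,kernel):
  L0: frame=0x1E idx=10 entry=0x2D007 [P=1 RW=1 US=1 PS=0]
  L1: frame=0x2D idx=29 entry=0x2F007 [P=1 RW=1 US=1 PS=0]
  ✓ 0x2F156  — 2 lookups
#5 VA=0x1A1EBD4 (w,user):
  L0: frame=0x1E idx=13 entry=0x31007 [P=1 RW=1 US=1 PS=0]
  L1: frame=0x31 idx=30 entry=0x35007 [P=1 RW=1 US=1 PS=0]
  ✓ 0x35BD4  — 2 lookups

TLB: [["0xA03", "0x21"], ["0x141D", "0x2F"], ["0x1A1E", "0x35"]]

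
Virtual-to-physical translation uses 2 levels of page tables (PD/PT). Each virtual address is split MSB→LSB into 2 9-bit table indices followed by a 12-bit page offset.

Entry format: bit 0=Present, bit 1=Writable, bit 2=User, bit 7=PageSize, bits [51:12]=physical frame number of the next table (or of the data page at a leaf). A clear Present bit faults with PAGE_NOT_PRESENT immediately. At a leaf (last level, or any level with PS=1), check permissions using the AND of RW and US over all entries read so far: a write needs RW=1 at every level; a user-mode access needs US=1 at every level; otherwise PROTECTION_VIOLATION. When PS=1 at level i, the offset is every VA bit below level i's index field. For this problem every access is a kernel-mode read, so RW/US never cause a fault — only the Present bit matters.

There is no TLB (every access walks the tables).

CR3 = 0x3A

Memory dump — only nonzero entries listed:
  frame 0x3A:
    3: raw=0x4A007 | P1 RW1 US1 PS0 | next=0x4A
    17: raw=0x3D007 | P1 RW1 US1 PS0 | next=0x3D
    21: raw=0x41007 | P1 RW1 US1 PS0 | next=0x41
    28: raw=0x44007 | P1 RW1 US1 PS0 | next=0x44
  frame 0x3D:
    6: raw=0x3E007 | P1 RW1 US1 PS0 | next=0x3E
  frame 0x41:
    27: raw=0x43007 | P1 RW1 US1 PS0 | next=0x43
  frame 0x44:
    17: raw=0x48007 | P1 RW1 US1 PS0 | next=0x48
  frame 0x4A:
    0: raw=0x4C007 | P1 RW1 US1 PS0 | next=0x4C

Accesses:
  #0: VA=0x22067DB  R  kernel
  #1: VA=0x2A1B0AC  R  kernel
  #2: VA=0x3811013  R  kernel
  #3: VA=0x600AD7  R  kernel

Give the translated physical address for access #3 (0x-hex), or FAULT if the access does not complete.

Walk each access:
#0 VA=0x22067DB (r,kernel):
  lvl0: tbl 0x3A, slot 17 ⇒ 0x3D007 (P1/RW1/US1/PS0)
  lvl1: tbl 0x3D, slot 6 ⇒ 0x3E007 (P1/RW1/US1/PS0)
  → PA=0x3E7DB  (2 entries read)
#1 VA=0x2A1B0AC (r,kernel):
  lvl0: tbl 0x3A, slot 21 ⇒ 0x41007 (P1/RW1/US1/PS0)
  lvl1: tbl 0x41, slot 27 ⇒ 0x43007 (P1/RW1/US1/PS0)
  → PA=0x430AC  (2 entries read)
#2 VA=0x3811013 (r,kernel):
  lvl0: tbl 0x3A, slot 28 ⇒ 0x44007 (P1/RW1/US1/PS0)
  lvl1: tbl 0x44, slot 17 ⇒ 0x48007 (P1/RW1/US1/PS0)
  → PA=0x48013  (2 entries read)
#3 VA=0x600AD7 (r,kernel):
  lvl0: tbl 0x3A, slot 3 ⇒ 0x4A007 (P1/RW1/US1/PS0)
  lvl1: tbl 0x4A, slot 0 ⇒ 0x4C007 (P1/RW1/US1/PS0)
  → PA=0x4CAD7  (2 entries read)

Access #3 PA: 0x4CAD7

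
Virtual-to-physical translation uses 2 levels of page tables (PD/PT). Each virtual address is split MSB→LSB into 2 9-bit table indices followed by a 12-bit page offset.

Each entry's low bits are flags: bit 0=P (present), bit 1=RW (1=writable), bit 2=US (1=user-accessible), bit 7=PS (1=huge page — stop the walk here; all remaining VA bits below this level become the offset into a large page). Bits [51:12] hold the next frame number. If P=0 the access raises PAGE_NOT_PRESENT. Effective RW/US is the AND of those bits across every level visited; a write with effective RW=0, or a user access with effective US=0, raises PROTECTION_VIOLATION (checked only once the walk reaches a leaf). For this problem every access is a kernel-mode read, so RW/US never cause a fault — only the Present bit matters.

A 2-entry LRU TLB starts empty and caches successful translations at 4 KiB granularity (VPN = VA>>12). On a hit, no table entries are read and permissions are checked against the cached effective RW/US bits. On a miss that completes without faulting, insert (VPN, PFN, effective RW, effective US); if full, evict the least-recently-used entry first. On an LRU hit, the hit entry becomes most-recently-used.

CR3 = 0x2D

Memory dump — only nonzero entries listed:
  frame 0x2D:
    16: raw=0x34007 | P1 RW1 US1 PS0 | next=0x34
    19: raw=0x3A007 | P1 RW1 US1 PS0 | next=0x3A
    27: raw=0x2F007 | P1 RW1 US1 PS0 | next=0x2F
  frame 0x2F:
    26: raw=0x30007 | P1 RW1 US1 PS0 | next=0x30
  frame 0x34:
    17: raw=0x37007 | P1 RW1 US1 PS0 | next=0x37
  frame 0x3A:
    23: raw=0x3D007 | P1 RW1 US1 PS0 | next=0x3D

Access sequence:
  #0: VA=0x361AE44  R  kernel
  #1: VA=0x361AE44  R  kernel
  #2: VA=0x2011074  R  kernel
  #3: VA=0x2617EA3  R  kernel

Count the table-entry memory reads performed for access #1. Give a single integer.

Per-access translation:
#0 VA=0x361AE44 (r,kernel):
  L0 @0x2D[27] → 0x2F007  P=1,RW=1,US=1,PS=0
  L1 @0x2F[26] → 0x30007  P=1,RW=1,US=1,PS=0
  → PA=0x30E44  (2 entries read)
#1 VA=0x361AE44 (r,kernel):
  TLB hit vpn=0x361A → PA=0x30E44
#2 VA=0x2011074 (r,kernel):
  L0 @0x2D[16] → 0x34007  P=1,RW=1,US=1,PS=0
  L1 @0x34[17] → 0x37007  P=1,RW=1,US=1,PS=0
  → PA=0x37074  (2 entries read)
#3 VA=0x2617EA3 (r,kernel):
  L0 @0x2D[19] → 0x3A007  P=1,RW=1,US=1,PS=0
  L1 @0x3A[23] → 0x3D007  P=1,RW=1,US=1,PS=0
  → PA=0x3DEA3  (2 entries read)

Entries read for #1: 0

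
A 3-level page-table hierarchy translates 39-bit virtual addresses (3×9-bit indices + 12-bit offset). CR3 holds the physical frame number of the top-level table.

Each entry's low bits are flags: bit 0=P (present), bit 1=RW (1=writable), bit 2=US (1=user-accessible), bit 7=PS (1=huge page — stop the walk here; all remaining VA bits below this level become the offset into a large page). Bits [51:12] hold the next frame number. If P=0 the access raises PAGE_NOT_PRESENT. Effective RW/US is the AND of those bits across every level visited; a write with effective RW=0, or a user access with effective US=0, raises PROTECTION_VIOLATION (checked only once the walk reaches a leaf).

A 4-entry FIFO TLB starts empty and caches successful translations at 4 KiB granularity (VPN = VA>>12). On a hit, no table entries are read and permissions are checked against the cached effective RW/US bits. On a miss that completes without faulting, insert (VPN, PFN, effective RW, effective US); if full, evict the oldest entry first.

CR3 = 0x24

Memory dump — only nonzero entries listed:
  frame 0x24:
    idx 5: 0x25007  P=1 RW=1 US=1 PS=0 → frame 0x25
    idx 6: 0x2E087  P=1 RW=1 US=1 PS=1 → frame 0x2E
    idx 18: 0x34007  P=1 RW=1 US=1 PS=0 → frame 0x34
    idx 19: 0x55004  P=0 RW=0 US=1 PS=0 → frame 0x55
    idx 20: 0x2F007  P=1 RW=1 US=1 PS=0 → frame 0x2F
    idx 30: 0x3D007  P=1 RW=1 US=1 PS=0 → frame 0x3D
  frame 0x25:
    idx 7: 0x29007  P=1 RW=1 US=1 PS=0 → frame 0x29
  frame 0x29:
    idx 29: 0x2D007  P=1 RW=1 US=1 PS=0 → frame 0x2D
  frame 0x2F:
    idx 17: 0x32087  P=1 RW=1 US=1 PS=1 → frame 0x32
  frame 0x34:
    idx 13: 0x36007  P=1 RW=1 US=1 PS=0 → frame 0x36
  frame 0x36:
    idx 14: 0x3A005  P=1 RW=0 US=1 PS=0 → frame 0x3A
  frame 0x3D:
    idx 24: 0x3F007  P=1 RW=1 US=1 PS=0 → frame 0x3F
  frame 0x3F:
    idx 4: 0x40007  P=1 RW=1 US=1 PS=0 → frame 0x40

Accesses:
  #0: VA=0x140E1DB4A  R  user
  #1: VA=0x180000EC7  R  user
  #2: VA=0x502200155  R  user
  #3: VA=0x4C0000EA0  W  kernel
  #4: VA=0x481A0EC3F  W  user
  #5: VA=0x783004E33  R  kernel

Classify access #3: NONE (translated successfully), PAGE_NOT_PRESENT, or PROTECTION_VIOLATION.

Walk each access:
#0 VA=0x140E1DB4A (r,user):
  L0: frame=0x24 idx=5 entry=0x25007 [P=1 RW=1 US=1 PS=0]
  L1: frame=0x25 idx=7 entry=0x29007 [P=1 RW=1 US=1 PS=0]
  L2: frame=0x29 idx=29 entry=0x2D007 [P=1 RW=1 US=1 PS=0]
  → PA=0x2DB4A  (3 entries read)
#1 VA=0x180000EC7 (r,user):
  L0: frame=0x24 idx=6 entry=0x2E087 [P=1 RW=1 US=1 PS=1]
  → PA=0x2EEC7 (huge @L0)  (1 entries read)
#2 VA=0x502200155 (r,user):
  L0: frame=0x24 idx=20 entry=0x2F007 [P=1 RW=1 US=1 PS=0]
  L1: frame=0x2F idx=17 entry=0x32087 [P=1 RW=1 US=1 PS=1]
  → PA=0x32155 (huge @L1)  (2 entries read)
#3 VA=0x4C0000EA0 (w,kernel):
  L0: frame=0x24 idx=19 entry=0x55004 [P=0 RW=0 US=1 PS=0]
  → PAGE_NOT_PRESENT  (1 entries read)
#4 VA=0x481A0EC3F (w,user):
  L0: frame=0x24 idx=18 entry=0x34007 [P=1 RW=1 US=1 PS=0]
  L1: frame=0x34 idx=13 entry=0x36007 [P=1 RW=1 US=1 PS=0]
  L2: frame=0x36 idx=14 entry=0x3A005 [P=1 RW=0 US=1 PS=0]
  → PROTECTION_VIOLATION  (3 entries read)
#5 VA=0x783004E33 (r,kernel):
  L0: frame=0x24 idx=30 entry=0x3D007 [P=1 RW=1 US=1 PS=0]
  L1: frame=0x3D idx=24 entry=0x3F007 [P=1 RW=1 US=1 PS=0]
  L2: frame=0x3F idx=4 entry=0x40007 [P=1 RW=1 US=1 PS=0]
  → PA=0x40E33  (3 entries read)

Access #3 fault: PAGE_NOT_PRESENT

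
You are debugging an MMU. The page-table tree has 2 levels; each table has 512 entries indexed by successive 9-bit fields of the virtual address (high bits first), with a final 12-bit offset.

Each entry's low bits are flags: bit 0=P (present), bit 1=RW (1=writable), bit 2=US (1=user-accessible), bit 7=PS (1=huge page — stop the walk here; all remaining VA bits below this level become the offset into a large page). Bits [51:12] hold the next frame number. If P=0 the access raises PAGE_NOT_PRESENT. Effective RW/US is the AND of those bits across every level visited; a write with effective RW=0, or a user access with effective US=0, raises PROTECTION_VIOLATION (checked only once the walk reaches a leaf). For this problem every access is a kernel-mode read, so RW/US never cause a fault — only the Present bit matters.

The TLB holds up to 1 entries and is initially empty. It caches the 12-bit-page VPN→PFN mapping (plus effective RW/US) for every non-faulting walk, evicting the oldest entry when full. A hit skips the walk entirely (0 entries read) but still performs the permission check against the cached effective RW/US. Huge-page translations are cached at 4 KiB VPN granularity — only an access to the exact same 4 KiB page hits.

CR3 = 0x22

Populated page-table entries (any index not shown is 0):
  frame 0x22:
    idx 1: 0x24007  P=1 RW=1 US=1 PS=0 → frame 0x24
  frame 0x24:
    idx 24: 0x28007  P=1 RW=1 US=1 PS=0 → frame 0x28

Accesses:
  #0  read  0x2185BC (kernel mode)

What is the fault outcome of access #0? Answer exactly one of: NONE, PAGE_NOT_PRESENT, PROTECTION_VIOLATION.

Walk each access:
#0 VA=0x2185BC (r,kernel):
  L0: frame=0x22 idx=1 entry=0x24007 [P=1 RW=1 US=1 PS=0]
  L1: frame=0x24 idx=24 entry=0x28007 [P=1 RW=1 US=1 PS=0]
  ✓ 0x285BC  — 2 lookups

Access #0 fault: NONE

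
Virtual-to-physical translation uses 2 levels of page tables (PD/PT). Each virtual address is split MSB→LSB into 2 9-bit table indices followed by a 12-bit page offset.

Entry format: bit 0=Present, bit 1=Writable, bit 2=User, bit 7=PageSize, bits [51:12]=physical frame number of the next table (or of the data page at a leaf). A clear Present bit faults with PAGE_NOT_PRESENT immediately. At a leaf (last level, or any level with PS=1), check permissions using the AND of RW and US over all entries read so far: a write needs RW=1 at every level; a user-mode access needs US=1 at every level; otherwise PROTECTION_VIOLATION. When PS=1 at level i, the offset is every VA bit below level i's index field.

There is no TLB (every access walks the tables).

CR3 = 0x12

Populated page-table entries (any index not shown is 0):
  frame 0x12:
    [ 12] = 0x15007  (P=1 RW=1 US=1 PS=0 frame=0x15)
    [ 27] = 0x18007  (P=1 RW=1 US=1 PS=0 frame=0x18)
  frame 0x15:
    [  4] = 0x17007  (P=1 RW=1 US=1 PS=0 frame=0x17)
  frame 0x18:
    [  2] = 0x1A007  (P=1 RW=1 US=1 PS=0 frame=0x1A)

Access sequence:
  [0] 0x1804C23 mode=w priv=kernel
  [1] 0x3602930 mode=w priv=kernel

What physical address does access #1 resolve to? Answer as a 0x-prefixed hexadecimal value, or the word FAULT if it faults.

Per-access translation:
#0 VA=0x1804C23 (w,kernel):
  L0: frame=0x12 idx=12 entry=0x15007 [P=1 RW=1 US=1 PS=0]
  L1: frame=0x15 idx=4 entry=0x17007 [P=1 RW=1 US=1 PS=0]
  ✓ 0x17C23  — 2 lookups
#1 VA=0x3602930 (w,kernel):
  L0: frame=0x12 idx=27 entry=0x18007 [P=1 RW=1 US=1 PS=0]
  L1: frame=0x18 idx=2 entry=0x1A007 [P=1 RW=1 US=1 PS=0]
  ✓ 0x1A930  — 2 lookups

Access #1 PA: 0x1A930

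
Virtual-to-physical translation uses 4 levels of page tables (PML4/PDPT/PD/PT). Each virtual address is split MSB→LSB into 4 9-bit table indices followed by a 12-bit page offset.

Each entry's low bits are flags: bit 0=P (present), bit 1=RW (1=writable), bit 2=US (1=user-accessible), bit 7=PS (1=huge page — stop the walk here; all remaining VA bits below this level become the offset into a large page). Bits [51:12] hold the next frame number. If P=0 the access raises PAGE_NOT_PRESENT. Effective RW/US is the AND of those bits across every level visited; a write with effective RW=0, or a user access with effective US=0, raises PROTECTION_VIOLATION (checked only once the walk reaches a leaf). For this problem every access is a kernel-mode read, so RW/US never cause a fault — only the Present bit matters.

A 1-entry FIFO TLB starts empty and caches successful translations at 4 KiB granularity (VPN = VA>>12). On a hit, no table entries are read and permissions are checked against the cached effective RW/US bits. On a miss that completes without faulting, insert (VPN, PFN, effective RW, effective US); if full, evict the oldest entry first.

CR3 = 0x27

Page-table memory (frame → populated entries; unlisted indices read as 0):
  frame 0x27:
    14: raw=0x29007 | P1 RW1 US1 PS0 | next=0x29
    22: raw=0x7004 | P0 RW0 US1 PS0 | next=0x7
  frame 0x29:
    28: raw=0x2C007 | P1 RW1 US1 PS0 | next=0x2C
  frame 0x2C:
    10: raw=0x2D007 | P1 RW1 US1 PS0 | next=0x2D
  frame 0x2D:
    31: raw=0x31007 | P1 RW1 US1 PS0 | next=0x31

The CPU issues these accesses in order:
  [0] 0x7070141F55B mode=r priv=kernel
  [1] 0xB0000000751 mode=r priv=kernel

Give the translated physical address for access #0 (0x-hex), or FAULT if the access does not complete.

Trace:
#0 VA=0x7070141F55B (r,kernel):
  [0] read 0x27 idx=14: raw=0x29007 flags P=1 W=1 U=1 S=0
  [1] read 0x29 idx=28: raw=0x2C007 flags P=1 W=1 U=1 S=0
  [2] read 0x2C idx=10: raw=0x2D007 flags P=1 W=1 U=1 S=0
  [3] read 0x2D idx=31: raw=0x31007 flags P=1 W=1 U=1 S=0
  ✓ 0x3155B  — 4 lookups
#1 VA=0xB0000000751 (r,kernel):
  [0] read 0x27 idx=22: raw=0x7004 flags P=0 W=0 U=1 S=0
  ⇒ fault: PAGE_NOT_PRESENT  — 1 lookups

Access #0 PA: 0x3155B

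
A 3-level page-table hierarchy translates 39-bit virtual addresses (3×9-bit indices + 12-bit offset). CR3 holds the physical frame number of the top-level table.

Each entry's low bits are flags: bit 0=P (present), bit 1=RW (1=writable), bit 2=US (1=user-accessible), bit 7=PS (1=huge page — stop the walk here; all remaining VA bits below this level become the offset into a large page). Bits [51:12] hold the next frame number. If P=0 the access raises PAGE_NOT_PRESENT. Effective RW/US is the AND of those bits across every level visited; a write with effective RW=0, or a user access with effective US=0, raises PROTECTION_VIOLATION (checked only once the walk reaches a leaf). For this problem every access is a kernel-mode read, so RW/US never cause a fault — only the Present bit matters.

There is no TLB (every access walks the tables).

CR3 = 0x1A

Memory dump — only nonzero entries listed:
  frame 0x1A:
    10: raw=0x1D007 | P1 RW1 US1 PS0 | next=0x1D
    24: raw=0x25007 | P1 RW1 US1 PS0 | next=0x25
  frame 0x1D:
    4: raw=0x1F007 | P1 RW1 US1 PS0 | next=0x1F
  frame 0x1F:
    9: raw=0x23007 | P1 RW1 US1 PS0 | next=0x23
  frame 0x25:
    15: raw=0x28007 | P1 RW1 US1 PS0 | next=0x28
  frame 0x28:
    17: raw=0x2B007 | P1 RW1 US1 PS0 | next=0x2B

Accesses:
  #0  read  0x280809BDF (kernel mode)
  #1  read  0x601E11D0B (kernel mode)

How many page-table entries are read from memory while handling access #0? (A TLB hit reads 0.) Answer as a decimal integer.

Walk each access:
#0 VA=0x280809BDF (r,kernel):
  L0: frame=0x1A idx=10 entry=0x1D007 [P=1 RW=1 US=1 PS=0]
  L1: frame=0x1D idx=4 entry=0x1F007 [P=1 RW=1 US=1 PS=0]
  L2: frame=0x1F idx=9 entry=0x23007 [P=1 RW=1 US=1 PS=0]
  ⇒ phys 0x23BDF  [3 reads]
#1 VA=0x601E11D0B (r,kernel):
  L0: frame=0x1A idx=24 entry=0x25007 [P=1 RW=1 US=1 PS=0]
  L1: frame=0x25 idx=15 entry=0x28007 [P=1 RW=1 US=1 PS=0]
  L2: frame=0x28 idx=17 entry=0x2B007 [P=1 RW=1 US=1 PS=0]
  ⇒ phys 0x2BD0B  [3 reads]

Entries read for #0: 3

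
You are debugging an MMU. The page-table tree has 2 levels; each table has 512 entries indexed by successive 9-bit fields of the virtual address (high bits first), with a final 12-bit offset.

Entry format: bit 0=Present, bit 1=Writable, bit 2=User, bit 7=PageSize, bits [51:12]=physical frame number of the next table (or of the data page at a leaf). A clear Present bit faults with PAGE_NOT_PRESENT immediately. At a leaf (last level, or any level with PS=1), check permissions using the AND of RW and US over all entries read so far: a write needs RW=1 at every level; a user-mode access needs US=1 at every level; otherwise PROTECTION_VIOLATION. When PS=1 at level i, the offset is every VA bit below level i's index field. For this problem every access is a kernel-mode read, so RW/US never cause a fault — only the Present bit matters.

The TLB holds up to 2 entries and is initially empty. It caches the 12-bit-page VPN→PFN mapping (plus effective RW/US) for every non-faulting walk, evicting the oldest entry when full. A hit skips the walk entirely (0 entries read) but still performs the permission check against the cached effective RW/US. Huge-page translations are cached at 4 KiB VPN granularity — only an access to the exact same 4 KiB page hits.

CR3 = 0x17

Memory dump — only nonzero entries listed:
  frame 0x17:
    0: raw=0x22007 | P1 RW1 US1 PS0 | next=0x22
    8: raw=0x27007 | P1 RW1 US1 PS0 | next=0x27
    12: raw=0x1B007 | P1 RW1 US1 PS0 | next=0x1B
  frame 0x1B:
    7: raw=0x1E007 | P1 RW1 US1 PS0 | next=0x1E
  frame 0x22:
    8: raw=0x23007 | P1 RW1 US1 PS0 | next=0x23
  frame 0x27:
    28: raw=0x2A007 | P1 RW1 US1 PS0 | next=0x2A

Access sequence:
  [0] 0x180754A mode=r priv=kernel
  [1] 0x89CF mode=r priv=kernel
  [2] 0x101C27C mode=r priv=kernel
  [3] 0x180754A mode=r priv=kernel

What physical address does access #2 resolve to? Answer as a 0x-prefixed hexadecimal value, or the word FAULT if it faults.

Trace:
#0 VA=0x180754A (r,kernel):
  [0] read 0x17 idx=12: raw=0x1B007 flags P=1 W=1 U=1 S=0
  [1] read 0x1B idx=7: raw=0x1E007 flags P=1 W=1 U=1 S=0
  ⇒ phys 0x1E54A  [2 reads]
#1 VA=0x89CF (r,kernel):
  [0] read 0x17 idx=0: raw=0x22007 flags P=1 W=1 U=1 S=0
  [1] read 0x22 idx=8: raw=0x23007 flags P=1 W=1 U=1 S=0
  ⇒ phys 0x239CF  [2 reads]
#2 VA=0x101C27C (r,kernel):
  [0] read 0x17 idx=8: raw=0x27007 flags P=1 W=1 U=1 S=0
  [1] read 0x27 idx=28: raw=0x2A007 flags P=1 W=1 U=1 S=0
  ⇒ phys 0x2A27C  [2 reads]
#3 VA=0x180754A (r,kernel):
  [0] read 0x17 idx=12: raw=0x1B007 flags P=1 W=1 U=1 S=0
  [1] read 0x1B idx=7: raw=0x1E007 flags P=1 W=1 U=1 S=0
  ⇒ phys 0x1E54A  [2 reads]

Access #2 PA: 0x2A27C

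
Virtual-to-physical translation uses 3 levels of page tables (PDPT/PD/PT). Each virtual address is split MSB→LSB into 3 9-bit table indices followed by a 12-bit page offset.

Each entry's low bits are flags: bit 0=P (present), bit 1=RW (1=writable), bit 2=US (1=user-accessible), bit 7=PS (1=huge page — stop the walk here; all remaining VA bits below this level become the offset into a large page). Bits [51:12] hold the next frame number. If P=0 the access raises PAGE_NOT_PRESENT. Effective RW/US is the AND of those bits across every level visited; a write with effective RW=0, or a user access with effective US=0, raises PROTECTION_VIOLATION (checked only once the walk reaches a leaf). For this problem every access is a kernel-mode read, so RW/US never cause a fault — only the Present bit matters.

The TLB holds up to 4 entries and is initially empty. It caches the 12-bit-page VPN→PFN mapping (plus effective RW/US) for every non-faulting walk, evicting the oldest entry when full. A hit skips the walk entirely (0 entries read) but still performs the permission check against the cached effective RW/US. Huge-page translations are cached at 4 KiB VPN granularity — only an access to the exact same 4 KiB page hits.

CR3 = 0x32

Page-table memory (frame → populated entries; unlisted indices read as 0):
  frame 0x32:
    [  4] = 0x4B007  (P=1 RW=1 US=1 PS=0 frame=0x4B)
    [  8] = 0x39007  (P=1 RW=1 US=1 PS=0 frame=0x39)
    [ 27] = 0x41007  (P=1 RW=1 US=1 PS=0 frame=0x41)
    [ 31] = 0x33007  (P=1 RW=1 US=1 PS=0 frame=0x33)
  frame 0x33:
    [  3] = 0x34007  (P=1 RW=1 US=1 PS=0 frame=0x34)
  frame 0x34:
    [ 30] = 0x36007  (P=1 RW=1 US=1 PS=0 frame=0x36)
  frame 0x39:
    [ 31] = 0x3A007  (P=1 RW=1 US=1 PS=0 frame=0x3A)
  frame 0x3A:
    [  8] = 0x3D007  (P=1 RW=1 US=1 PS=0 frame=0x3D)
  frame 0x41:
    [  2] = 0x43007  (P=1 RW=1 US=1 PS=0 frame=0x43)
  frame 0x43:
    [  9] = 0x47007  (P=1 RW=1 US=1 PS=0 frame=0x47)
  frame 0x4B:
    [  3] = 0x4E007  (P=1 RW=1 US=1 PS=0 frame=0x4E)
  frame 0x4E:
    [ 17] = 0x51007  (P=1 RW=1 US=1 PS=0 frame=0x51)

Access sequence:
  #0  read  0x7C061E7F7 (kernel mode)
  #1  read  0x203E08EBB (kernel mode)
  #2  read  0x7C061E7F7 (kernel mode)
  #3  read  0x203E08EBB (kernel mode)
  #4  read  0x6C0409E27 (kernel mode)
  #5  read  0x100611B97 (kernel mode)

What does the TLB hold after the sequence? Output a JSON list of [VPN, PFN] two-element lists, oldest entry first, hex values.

Per-access translation:
#0 VA=0x7C061E7F7 (r,kernel):
  L0: frame=0x32 idx=31 entry=0x33007 [P=1 RW=1 US=1 PS=0]
  L1: frame=0x33 idx=3 entry=0x34007 [P=1 RW=1 US=1 PS=0]
  L2: frame=0x34 idx=30 entry=0x36007 [P=1 RW=1 US=1 PS=0]
  → PA=0x367F7  (3 entries read)
#1 VA=0x203E08EBB (r,kernel):
  L0: frame=0x32 idx=8 entry=0x39007 [P=1 RW=1 US=1 PS=0]
  L1: frame=0x39 idx=31 entry=0x3A007 [P=1 RW=1 US=1 PS=0]
  L2: frame=0x3A idx=8 entry=0x3D007 [P=1 RW=1 US=1 PS=0]
  → PA=0x3DEBB  (3 entries read)
#2 VA=0x7C061E7F7 (r,kernel):
  TLB hit vpn=0x7C061E → PA=0x367F7
#3 VA=0x203E08EBB (r,kernel):
  TLB hit vpn=0x203E08 → PA=0x3DEBB
#4 VA=0x6C0409E27 (r,kernel):
  L0: frame=0x32 idx=27 entry=0x41007 [P=1 RW=1 US=1 PS=0]
  L1: frame=0x41 idx=2 entry=0x43007 [P=1 RW=1 US=1 PS=0]
  L2: frame=0x43 idx=9 entry=0x47007 [P=1 RW=1 US=1 PS=0]
  → PA=0x47E27  (3 entries read)
#5 VA=0x100611B97 (r,kernel):
  L0: frame=0x32 idx=4 entry=0x4B007 [P=1 RW=1 US=1 PS=0]
  L1: frame=0x4B idx=3 entry=0x4E007 [P=1 RW=1 US=1 PS=0]
  L2: frame=0x4E idx=17 entry=0x51007 [P=1 RW=1 US=1 PS=0]
  → PA=0x51B97  (3 entries read)

TLB: [["0x7C061E", "0x36"], ["0x203E08", "0x3D"], ["0x6C0409", "0x47"], ["0x100611", "0x51"]]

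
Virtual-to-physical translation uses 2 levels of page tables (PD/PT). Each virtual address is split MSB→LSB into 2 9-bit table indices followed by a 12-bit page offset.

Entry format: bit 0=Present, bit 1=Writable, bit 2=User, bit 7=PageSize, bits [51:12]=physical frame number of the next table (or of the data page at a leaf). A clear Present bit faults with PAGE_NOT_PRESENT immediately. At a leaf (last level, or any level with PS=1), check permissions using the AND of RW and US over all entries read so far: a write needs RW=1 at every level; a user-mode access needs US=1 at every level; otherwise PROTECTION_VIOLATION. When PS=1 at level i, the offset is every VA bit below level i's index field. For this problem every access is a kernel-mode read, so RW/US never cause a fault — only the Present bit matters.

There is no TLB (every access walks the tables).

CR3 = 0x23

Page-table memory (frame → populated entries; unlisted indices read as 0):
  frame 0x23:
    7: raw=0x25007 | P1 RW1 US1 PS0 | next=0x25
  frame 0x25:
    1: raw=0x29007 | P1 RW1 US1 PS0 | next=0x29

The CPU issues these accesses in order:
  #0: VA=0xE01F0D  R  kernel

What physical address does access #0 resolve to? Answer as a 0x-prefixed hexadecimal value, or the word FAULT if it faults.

Walk each access:
#0 VA=0xE01F0D (r,kernel):
  L0 @0x23[7] → 0x25007  P=1,RW=1,US=1,PS=0
  L1 @0x25[1] → 0x29007  P=1,RW=1,US=1,PS=0
  → PA=0x29F0D  (2 entries read)

Access #0 PA: 0x29F0D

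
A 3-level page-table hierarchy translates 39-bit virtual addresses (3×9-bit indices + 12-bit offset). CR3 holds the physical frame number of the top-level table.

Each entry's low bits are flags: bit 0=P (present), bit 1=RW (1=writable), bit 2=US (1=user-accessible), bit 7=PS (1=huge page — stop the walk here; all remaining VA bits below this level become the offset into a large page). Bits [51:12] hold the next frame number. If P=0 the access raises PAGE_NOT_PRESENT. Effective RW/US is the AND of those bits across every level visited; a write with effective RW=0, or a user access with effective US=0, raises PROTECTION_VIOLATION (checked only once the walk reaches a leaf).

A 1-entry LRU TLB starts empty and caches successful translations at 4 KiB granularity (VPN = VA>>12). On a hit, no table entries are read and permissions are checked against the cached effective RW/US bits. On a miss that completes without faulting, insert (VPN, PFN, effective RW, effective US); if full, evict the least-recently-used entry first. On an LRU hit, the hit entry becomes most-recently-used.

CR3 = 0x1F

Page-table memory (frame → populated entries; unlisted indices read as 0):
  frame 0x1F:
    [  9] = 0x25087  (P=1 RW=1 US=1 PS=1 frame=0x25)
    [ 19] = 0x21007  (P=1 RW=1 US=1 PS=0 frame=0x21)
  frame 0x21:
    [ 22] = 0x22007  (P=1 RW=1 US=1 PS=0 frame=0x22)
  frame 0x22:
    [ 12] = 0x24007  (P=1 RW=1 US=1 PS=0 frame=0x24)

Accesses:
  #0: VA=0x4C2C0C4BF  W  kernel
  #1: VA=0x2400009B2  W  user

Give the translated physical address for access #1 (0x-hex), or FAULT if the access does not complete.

Trace:
#0 VA=0x4C2C0C4BF (w,kernel):
  L0: frame=0x1F idx=19 entry=0x21007 [P=1 RW=1 US=1 PS=0]
  L1: frame=0x21 idx=22 entry=0x22007 [P=1 RW=1 US=1 PS=0]
  L2: frame=0x22 idx=12 entry=0x24007 [P=1 RW=1 US=1 PS=0]
  → PA=0x244BF  (3 entries read)
#1 VA=0x2400009B2 (w,user):
  L0: frame=0x1F idx=9 entry=0x25087 [P=1 RW=1 US=1 PS=1]
  → PA=0x259B2 (huge @L0)  (1 entries read)

Access #1 PA: 0x259B2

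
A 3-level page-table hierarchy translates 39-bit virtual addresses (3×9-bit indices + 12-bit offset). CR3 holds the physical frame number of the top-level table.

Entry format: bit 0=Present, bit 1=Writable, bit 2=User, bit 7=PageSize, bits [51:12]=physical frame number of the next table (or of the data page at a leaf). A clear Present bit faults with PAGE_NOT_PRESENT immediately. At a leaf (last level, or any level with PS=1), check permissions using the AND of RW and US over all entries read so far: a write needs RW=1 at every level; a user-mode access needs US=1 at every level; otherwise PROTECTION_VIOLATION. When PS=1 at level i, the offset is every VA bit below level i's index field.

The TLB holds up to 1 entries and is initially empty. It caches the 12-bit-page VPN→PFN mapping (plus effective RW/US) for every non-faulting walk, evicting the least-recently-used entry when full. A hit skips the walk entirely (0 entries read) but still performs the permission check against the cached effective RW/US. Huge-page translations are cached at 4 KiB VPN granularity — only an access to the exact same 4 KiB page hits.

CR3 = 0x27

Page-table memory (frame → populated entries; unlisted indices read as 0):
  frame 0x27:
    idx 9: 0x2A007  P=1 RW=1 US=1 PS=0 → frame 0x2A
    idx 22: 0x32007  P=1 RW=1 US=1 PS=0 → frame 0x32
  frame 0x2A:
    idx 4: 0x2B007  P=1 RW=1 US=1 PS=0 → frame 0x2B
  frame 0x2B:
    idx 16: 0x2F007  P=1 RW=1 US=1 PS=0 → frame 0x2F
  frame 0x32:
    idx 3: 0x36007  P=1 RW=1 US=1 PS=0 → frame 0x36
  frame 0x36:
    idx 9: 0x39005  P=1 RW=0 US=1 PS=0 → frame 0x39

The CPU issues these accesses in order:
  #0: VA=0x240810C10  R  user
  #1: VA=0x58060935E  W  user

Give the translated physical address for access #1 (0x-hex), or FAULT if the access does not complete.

Per-access translation:
#0 VA=0x240810C10 (r,user):
  L0: frame=0x27 idx=9 entry=0x2A007 [P=1 RW=1 US=1 PS=0]
  L1: frame=0x2A idx=4 entry=0x2B007 [P=1 RW=1 US=1 PS=0]
  L2: frame=0x2B idx=16 entry=0x2F007 [P=1 RW=1 US=1 PS=0]
  ✓ 0x2FC10  — 3 lookups
#1 VA=0x58060935E (w,user):
  L0: frame=0x27 idx=22 entry=0x32007 [P=1 RW=1 US=1 PS=0]
  L1: frame=0x32 idx=3 entry=0x36007 [P=1 RW=1 US=1 PS=0]
  L2: frame=0x36 idx=9 entry=0x39005 [P=1 RW=0 US=1 PS=0]
  → PROTECTION_VIOLATION  (3 entries read)

Access #1 PA: FAULT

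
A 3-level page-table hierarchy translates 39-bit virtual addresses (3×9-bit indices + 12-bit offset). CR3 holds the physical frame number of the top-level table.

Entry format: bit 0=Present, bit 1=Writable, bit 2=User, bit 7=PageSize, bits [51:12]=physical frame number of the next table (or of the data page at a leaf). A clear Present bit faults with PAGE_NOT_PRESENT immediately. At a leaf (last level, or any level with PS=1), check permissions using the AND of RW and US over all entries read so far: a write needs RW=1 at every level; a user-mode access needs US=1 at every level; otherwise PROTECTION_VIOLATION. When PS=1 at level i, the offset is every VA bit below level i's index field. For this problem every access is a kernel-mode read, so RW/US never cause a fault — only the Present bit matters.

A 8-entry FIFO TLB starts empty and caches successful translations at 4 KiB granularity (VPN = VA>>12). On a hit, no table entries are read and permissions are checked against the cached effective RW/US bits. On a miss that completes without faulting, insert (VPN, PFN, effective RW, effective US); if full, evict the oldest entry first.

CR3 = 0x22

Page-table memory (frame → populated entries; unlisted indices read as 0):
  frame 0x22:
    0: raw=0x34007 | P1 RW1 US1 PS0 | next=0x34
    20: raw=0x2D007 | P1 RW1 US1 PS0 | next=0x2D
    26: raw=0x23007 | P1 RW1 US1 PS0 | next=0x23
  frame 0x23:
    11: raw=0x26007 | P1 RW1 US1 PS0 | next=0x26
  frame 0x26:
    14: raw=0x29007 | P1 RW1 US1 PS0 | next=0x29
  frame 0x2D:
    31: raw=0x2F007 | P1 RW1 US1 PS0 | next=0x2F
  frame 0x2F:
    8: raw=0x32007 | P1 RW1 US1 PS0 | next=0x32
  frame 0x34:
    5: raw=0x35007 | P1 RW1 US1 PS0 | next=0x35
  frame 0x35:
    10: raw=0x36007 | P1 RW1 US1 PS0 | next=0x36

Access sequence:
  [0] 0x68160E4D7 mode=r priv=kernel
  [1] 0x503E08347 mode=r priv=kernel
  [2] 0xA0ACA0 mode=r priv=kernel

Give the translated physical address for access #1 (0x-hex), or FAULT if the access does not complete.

Per-access translation:
#0 VA=0x68160E4D7 (r,kernel):
  L0 @0x22[26] → 0x23007  P=1,RW=1,US=1,PS=0
  L1 @0x23[11] → 0x26007  P=1,RW=1,US=1,PS=0
  L2 @0x26[14] → 0x29007  P=1,RW=1,US=1,PS=0
  ⇒ phys 0x294D7  [3 reads]
#1 VA=0x503E08347 (r,kernel):
  L0 @0x22[20] → 0x2D007  P=1,RW=1,US=1,PS=0
  L1 @0x2D[31] → 0x2F007  P=1,RW=1,US=1,PS=0
  L2 @0x2F[8] → 0x32007  P=1,RW=1,US=1,PS=0
  ⇒ phys 0x32347  [3 reads]
#2 VA=0xA0ACA0 (r,kernel):
  L0 @0x22[0] → 0x34007  P=1,RW=1,US=1,PS=0
  L1 @0x34[5] → 0x35007  P=1,RW=1,US=1,PS=0
  L2 @0x35[10] → 0x36007  P=1,RW=1,US=1,PS=0
  ⇒ phys 0x36CA0  [3 reads]

Access #1 PA: 0x32347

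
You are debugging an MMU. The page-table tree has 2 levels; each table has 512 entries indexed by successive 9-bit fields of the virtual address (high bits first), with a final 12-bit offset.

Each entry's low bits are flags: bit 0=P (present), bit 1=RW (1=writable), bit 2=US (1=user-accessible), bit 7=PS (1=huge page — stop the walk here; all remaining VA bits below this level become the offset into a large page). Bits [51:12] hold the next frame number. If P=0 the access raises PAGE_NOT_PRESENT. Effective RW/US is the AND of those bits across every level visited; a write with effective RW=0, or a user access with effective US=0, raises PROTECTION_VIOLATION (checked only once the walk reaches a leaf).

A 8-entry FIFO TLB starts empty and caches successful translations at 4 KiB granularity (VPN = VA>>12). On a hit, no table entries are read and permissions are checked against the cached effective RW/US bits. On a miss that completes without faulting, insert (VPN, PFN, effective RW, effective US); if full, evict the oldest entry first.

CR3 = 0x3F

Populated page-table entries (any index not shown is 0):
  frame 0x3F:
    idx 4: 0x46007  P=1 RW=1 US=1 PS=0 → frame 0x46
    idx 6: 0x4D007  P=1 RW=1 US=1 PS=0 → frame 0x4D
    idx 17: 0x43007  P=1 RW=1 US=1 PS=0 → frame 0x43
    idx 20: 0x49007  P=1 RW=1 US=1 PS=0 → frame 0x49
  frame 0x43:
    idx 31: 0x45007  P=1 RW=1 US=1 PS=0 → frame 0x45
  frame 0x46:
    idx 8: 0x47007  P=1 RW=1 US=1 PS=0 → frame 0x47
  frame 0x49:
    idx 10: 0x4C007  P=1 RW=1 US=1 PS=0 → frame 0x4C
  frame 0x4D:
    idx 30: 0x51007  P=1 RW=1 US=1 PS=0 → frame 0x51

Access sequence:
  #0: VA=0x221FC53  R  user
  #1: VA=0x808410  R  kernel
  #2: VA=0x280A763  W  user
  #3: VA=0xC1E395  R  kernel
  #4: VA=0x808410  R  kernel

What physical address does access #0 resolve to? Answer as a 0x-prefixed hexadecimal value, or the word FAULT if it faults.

Per-access translation:
#0 VA=0x221FC53 (r,user):
  [0] read 0x3F idx=17: raw=0x43007 flags P=1 W=1 U=1 S=0
  [1] read 0x43 idx=31: raw=0x45007 flags P=1 W=1 U=1 S=0
  → PA=0x45C53  (2 entries read)
#1 VA=0x808410 (r,kernel):
  [0] read 0x3F idx=4: raw=0x46007 flags P=1 W=1 U=1 S=0
  [1] read 0x46 idx=8: raw=0x47007 flags P=1 W=1 U=1 S=0
  → PA=0x47410  (2 entries read)
#2 VA=0x280A763 (w,user):
  [0] read 0x3F idx=20: raw=0x49007 flags P=1 W=1 U=1 S=0
  [1] read 0x49 idx=10: raw=0x4C007 flags P=1 W=1 U=1 S=0
  → PA=0x4C763  (2 entries read)
#3 VA=0xC1E395 (r,kernel):
  [0] read 0x3F idx=6: raw=0x4D007 flags P=1 W=1 U=1 S=0
  [1] read 0x4D idx=30: raw=0x51007 flags P=1 W=1 U=1 S=0
  → PA=0x51395  (2 entries read)
#4 VA=0x808410 (r,kernel):
  TLB hit vpn=0x808 → PA=0x47410

Access #0 PA: 0x45C53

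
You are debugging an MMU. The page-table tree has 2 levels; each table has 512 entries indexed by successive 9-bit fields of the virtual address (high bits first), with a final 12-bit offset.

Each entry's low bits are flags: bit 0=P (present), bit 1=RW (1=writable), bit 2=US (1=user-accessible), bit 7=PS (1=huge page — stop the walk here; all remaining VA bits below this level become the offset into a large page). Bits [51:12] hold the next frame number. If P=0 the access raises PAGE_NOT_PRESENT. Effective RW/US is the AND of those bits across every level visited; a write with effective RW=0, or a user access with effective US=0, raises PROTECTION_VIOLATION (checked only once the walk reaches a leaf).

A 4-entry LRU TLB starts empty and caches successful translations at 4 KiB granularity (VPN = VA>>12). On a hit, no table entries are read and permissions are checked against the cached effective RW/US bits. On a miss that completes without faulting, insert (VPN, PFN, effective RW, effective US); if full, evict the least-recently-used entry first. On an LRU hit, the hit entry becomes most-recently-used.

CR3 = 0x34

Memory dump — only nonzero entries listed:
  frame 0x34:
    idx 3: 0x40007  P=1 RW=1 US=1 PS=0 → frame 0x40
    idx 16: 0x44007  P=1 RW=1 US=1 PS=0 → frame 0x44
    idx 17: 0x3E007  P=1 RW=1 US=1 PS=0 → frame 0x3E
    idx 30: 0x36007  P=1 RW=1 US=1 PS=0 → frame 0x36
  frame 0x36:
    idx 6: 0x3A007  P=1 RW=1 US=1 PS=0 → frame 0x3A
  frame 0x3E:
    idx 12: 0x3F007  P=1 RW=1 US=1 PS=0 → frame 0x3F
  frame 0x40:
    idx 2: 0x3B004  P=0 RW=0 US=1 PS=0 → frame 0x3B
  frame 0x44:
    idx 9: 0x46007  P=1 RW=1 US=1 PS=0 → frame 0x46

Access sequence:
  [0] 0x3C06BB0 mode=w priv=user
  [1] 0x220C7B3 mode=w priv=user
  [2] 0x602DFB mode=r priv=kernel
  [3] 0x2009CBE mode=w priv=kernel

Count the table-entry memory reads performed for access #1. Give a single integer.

Per-access translation:
#0 VA=0x3C06BB0 (w,user):
  lvl0: tbl 0x34, slot 30 ⇒ 0x36007 (P1/RW1/US1/PS0)
  lvl1: tbl 0x36, slot 6 ⇒ 0x3A007 (P1/RW1/US1/PS0)
  ✓ 0x3ABB0  — 2 lookups
#1 VA=0x220C7B3 (w,user):
  lvl0: tbl 0x34, slot 17 ⇒ 0x3E007 (P1/RW1/US1/PS0)
  lvl1: tbl 0x3E, slot 12 ⇒ 0x3F007 (P1/RW1/US1/PS0)
  ✓ 0x3F7B3  — 2 lookups
#2 VA=0x602DFB (r,kernel):
  lvl0: tbl 0x34, slot 3 ⇒ 0x40007 (P1/RW1/US1/PS0)
  lvl1: tbl 0x40, slot 2 ⇒ 0x3B004 (P0/RW0/US1/PS0)
  ⇒ fault: PAGE_NOT_PRESENT  — 2 lookups
#3 VA=0x2009CBE (w,kernel):
  lvl0: tbl 0x34, slot 16 ⇒ 0x44007 (P1/RW1/US1/PS0)
  lvl1: tbl 0x44, slot 9 ⇒ 0x46007 (P1/RW1/US1/PS0)
  ✓ 0x46CBE  — 2 lookups

Entries read for #1: 2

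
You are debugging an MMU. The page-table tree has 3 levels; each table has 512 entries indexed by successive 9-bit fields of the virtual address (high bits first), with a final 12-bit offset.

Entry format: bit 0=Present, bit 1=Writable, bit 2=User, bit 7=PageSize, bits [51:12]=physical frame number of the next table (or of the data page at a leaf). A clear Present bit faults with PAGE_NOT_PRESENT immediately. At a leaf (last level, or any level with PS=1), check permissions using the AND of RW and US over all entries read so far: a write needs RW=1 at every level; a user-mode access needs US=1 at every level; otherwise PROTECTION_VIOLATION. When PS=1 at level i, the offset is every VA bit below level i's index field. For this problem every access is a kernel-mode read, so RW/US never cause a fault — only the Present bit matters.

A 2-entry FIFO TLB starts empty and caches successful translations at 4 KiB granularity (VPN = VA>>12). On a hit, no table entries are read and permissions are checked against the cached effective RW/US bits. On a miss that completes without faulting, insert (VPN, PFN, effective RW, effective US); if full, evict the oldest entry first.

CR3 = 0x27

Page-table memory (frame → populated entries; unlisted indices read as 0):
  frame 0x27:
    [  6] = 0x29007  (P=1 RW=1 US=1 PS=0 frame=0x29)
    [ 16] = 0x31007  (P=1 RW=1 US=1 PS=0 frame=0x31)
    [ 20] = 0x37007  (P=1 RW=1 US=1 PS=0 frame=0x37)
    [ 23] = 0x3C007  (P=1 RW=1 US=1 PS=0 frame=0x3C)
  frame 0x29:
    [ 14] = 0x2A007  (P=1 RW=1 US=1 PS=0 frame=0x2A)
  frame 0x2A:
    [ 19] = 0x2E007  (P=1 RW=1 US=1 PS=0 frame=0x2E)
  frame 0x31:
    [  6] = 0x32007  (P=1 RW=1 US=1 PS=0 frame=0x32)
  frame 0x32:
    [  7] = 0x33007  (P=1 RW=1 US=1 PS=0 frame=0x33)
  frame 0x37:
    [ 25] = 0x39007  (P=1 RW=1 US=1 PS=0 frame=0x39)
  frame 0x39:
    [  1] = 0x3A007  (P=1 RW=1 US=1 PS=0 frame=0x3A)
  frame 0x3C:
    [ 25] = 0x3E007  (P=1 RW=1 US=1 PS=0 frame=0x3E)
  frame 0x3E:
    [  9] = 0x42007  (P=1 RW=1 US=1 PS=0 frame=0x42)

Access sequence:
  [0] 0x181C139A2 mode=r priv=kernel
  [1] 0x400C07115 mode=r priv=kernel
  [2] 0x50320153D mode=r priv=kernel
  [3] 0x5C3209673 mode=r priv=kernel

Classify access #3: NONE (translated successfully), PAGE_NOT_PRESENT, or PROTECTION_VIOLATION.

Walk each access:
#0 VA=0x181C139A2 (r,kernel):
  [0] read 0x27 idx=6: raw=0x29007 flags P=1 W=1 U=1 S=0
  [1] read 0x29 idx=14: raw=0x2A007 flags P=1 W=1 U=1 S=0
  [2] read 0x2A idx=19: raw=0x2E007 flags P=1 W=1 U=1 S=0
  → PA=0x2E9A2  (3 entries read)
#1 VA=0x400C07115 (r,kernel):
  [0] read 0x27 idx=16: raw=0x31007 flags P=1 W=1 U=1 S=0
  [1] read 0x31 idx=6: raw=0x32007 flags P=1 W=1 U=1 S=0
  [2] read 0x32 idx=7: raw=0x33007 flags P=1 W=1 U=1 S=0
  → PA=0x33115  (3 entries read)
#2 VA=0x50320153D (r,kernel):
  [0] read 0x27 idx=20: raw=0x37007 flags P=1 W=1 U=1 S=0
  [1] read 0x37 idx=25: raw=0x39007 flags P=1 W=1 U=1 S=0
  [2] read 0x39 idx=1: raw=0x3A007 flags P=1 W=1 U=1 S=0
  → PA=0x3A53D  (3 entries read)
#3 VA=0x5C3209673 (r,kernel):
  [0] read 0x27 idx=23: raw=0x3C007 flags P=1 W=1 U=1 S=0
  [1] read 0x3C idx=25: raw=0x3E007 flags P=1 W=1 U=1 S=0
  [2] read 0x3E idx=9: raw=0x42007 flags P=1 W=1 U=1 S=0
  → PA=0x42673  (3 entries read)

Access #3 fault: NONE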